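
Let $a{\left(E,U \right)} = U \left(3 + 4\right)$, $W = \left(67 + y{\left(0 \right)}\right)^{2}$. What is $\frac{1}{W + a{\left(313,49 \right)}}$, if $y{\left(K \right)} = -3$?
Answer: $\frac{1}{4439} \approx 0.00022528$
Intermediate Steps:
$W = 4096$ ($W = \left(67 - 3\right)^{2} = 64^{2} = 4096$)
$a{\left(E,U \right)} = 7 U$ ($a{\left(E,U \right)} = U 7 = 7 U$)
$\frac{1}{W + a{\left(313,49 \right)}} = \frac{1}{4096 + 7 \cdot 49} = \frac{1}{4096 + 343} = \frac{1}{4439}$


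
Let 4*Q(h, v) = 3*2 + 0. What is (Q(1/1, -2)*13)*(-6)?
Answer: -117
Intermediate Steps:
Q(h, v) = 3/2 (Q(h, v) = (3*2 + 0)/4 = (6 + 0)/4 = (¼)*6 = 3/2)
(Q(1/1, -2)*13)*(-6) = ((3/2)*13)*(-6) = (39/2)*(-6) = -117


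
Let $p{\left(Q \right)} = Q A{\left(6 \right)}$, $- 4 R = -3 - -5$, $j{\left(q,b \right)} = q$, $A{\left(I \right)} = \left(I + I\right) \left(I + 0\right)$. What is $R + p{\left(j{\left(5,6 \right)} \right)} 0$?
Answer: $- \frac{1}{2} \approx -0.5$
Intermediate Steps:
$A{\left(I \right)} = 2 I^{2}$ ($A{\left(I \right)} = 2 I I = 2 I^{2}$)
$R = - \frac{1}{2}$ ($R = - \frac{-3 - -5}{4} = - \frac{-3 + 5}{4} = \left(- \frac{1}{4}\right) 2 = - \frac{1}{2} \approx -0.5$)
$p{\left(Q \right)} = 72 Q$ ($p{\left(Q \right)} = Q 2 \cdot 6^{2} = Q 2 \cdot 36 = Q 72 = 72 Q$)
$R + p{\left(j{\left(5,6 \right)} \right)} 0 = - \frac{1}{2} + 72 \cdot 5 \cdot 0 = - \frac{1}{2} + 360 \cdot 0 = - \frac{1}{2} + 0 = - \frac{1}{2}$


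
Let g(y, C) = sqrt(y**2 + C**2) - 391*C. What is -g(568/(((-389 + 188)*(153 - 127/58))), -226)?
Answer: -88366 - 2*sqrt(39470011946440105)/1758147 ≈ -88592.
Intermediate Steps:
g(y, C) = sqrt(C**2 + y**2) - 391*C
-g(568/(((-389 + 188)*(153 - 127/58))), -226) = -(sqrt((-226)**2 + (568/(((-389 + 188)*(153 - 127/58))))**2) - 391*(-226)) = -(sqrt(51076 + (568/((-201*(153 - 127*1/58))))**2) + 88366) = -(sqrt(51076 + (568/((-201*(153 - 127/58))))**2) + 88366) = -(sqrt(51076 + (568/((-201*8747/58)))**2) + 88366) = -(sqrt(51076 + (568/(-1758147/58))**2) + 88366) = -(sqrt(51076 + (568*(-58/1758147))**2) + 88366) = -(sqrt(51076 + (-32944/1758147)**2) + 88366) = -(sqrt(51076 + 1085307136/3091080873609) + 88366) = -(sqrt(157880047785760420/3091080873609) + 88366) = -(2*sqrt(39470011946440105)/1758147 + 88366) = -(88366 + 2*sqrt(39470011946440105)/1758147) = -88366 - 2*sqrt(39470011946440105)/1758147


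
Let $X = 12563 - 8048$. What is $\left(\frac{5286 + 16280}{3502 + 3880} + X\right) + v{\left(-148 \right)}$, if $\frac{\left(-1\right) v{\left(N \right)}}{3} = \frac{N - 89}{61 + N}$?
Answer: $\frac{482719025}{107039} \approx 4509.8$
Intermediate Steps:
$X = 4515$
$v{\left(N \right)} = - \frac{3 \left(-89 + N\right)}{61 + N}$ ($v{\left(N \right)} = - 3 \frac{N - 89}{61 + N} = - 3 \frac{-89 + N}{61 + N} = - \frac{3 \left(-89 + N\right)}{61 + N}$)
$\left(\frac{5286 + 16280}{3502 + 3880} + X\right) + v{\left(-148 \right)} = \left(\frac{5286 + 16280}{3502 + 3880} + 4515\right) + \frac{3 \left(89 - -148\right)}{61 - 148} = \left(\frac{21566}{7382} + 4515\right) + \frac{3 \left(89 + 148\right)}{-87} = \left(21566 \cdot \frac{1}{7382} + 4515\right) + 3 \left(- \frac{1}{87}\right) 237 = \left(\frac{10783}{3691} + 4515\right) - \frac{237}{29} = \frac{16675648}{3691} - \frac{237}{29} = \frac{482719025}{107039}$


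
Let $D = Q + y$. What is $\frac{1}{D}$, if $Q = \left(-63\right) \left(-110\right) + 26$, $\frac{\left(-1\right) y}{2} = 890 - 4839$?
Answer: $\frac{1}{14854} \approx 6.7322 \cdot 10^{-5}$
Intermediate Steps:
$y = 7898$ ($y = - 2 \left(890 - 4839\right) = \left(-2\right) \left(-3949\right) = 7898$)
$Q = 6956$ ($Q = 6930 + 26 = 6956$)
$D = 14854$ ($D = 6956 + 7898 = 14854$)
$\frac{1}{D} = \frac{1}{14854}$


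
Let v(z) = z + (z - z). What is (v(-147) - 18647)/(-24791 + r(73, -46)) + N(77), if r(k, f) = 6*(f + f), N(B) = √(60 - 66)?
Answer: 18794/25343 + I*√6 ≈ 0.74159 + 2.4495*I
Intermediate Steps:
N(B) = I*√6 (N(B) = √(-6) = I*√6)
v(z) = z (v(z) = z + 0 = z)
r(k, f) = 12*f (r(k, f) = 6*(2*f) = 12*f)
(v(-147) - 18647)/(-24791 + r(73, -46)) + N(77) = (-147 - 18647)/(-24791 + 12*(-46)) + I*√6 = -18794/(-24791 - 552) + I*√6 = -18794/(-25343) + I*√6 = -18794*(-1/25343) + I*√6 = 18794/25343 + I*√6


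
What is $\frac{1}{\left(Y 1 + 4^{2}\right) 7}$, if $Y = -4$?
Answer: $\frac{1}{84} \approx 0.011905$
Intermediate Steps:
$\frac{1}{\left(Y 1 + 4^{2}\right) 7} = \frac{1}{\left(\left(-4\right) 1 + 4^{2}\right) 7} = \frac{1}{\left(-4 + 16\right) 7} = \frac{1}{12 \cdot 7} = \frac{1}{84}$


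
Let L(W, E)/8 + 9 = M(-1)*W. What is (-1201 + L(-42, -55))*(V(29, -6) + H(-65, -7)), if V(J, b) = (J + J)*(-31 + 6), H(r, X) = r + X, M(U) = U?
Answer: 1426114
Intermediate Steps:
H(r, X) = X + r
V(J, b) = -50*J (V(J, b) = (2*J)*(-25) = -50*J)
L(W, E) = -72 - 8*W (L(W, E) = -72 + 8*(-W) = -72 - 8*W)
(-1201 + L(-42, -55))*(V(29, -6) + H(-65, -7)) = (-1201 + (-72 - 8*(-42)))*(-50*29 + (-7 - 65)) = (-1201 + (-72 + 336))*(-1450 - 72) = (-1201 + 264)*(-1522) = -937*(-1522) = 1426114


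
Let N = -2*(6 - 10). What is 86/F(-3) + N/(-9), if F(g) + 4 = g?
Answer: -830/63 ≈ -13.175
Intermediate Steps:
F(g) = -4 + g
N = 8 (N = -2*(-4) = 8)
86/F(-3) + N/(-9) = 86/(-4 - 3) + 8/(-9) = 86/(-7) + 8*(-⅑) = 86*(-⅐) - 8/9 = -86/7 - 8/9 = -830/63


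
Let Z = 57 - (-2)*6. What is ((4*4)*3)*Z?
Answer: 3312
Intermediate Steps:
Z = 69 (Z = 57 - 1*(-12) = 57 + 12 = 69)
((4*4)*3)*Z = ((4*4)*3)*69 = (16*3)*69 = 48*69 = 3312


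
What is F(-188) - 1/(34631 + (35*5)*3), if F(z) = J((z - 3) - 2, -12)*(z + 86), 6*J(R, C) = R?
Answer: 115346835/35156 ≈ 3281.0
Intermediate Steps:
J(R, C) = R/6
F(z) = (86 + z)*(-⅚ + z/6) (F(z) = (((z - 3) - 2)/6)*(z + 86) = (((-3 + z) - 2)/6)*(86 + z) = ((-5 + z)/6)*(86 + z) = (-⅚ + z/6)*(86 + z) = (86 + z)*(-⅚ + z/6))
F(-188) - 1/(34631 + (35*5)*3) = (-5 - 188)*(86 - 188)/6 - 1/(34631 + (35*5)*3) = (⅙)*(-193)*(-102) - 1/(34631 + 175*3) = 3281 - 1/(34631 + 525) = 3281 - 1/35156 = 115346835/35156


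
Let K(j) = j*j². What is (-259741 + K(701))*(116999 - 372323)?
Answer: -87885676604640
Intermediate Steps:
K(j) = j³
(-259741 + K(701))*(116999 - 372323) = (-259741 + 701³)*(116999 - 372323) = (-259741 + 344472101)*(-255324) = 344212360*(-255324) = -87885676604640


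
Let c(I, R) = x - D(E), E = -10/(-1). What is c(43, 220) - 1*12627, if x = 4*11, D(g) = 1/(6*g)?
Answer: -754981/60 ≈ -12583.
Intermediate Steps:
E = 10 (E = -10*(-1) = 10)
D(g) = 1/(6*g)
x = 44
c(I, R) = 2639/60 (c(I, R) = 44 - 1/(6*10) = 44 - 1*1/60 = 44 - 1/60 = 2639/60)
c(43, 220) - 1*12627 = 2639/60 - 1*12627 = 2639/60 - 12627 = -754981/60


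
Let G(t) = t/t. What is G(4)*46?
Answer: 46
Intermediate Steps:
G(t) = 1
G(4)*46 = 1*46 = 46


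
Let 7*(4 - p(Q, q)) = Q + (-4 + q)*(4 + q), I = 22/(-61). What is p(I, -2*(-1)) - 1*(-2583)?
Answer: 1105403/427 ≈ 2588.8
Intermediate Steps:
I = -22/61 (I = 22*(-1/61) = -22/61 ≈ -0.36066)
p(Q, q) = 4 - Q/7 - (-4 + q)*(4 + q)/7 (p(Q, q) = 4 - (Q + (-4 + q)*(4 + q))/7 = 4 + (-Q/7 - (-4 + q)*(4 + q)/7) = 4 - Q/7 - (-4 + q)*(4 + q)/7)
p(I, -2*(-1)) - 1*(-2583) = (44/7 - 1/7*(-22/61) - (-2*(-1))**2/7) - 1*(-2583) = (44/7 + 22/427 - 1/7*2**2) + 2583 = (44/7 + 22/427 - 1/7*4) + 2583 = (44/7 + 22/427 - 4/7) + 2583 = 2462/427 + 2583 = 1105403/427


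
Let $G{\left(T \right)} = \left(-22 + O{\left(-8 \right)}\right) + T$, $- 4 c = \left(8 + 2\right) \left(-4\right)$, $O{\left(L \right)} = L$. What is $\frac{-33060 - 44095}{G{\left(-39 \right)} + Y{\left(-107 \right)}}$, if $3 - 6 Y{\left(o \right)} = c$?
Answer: $\frac{462930}{421} \approx 1099.6$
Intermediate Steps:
$c = 10$ ($c = - \frac{\left(8 + 2\right) \left(-4\right)}{4} = - \frac{10 \left(-4\right)}{4} = \left(- \frac{1}{4}\right) \left(-40\right) = 10$)
$Y{\left(o \right)} = - \frac{7}{6}$ ($Y{\left(o \right)} = \frac{1}{2} - \frac{5}{3} = - \frac{7}{6}$)
$G{\left(T \right)} = -30 + T$ ($G{\left(T \right)} = \left(-22 - 8\right) + T = -30 + T$)
$\frac{-33060 - 44095}{G{\left(-39 \right)} + Y{\left(-107 \right)}} = \frac{-33060 - 44095}{\left(-30 - 39\right) - \frac{7}{6}} = - \frac{77155}{-69 - \frac{7}{6}} = - \frac{77155}{- \frac{421}{6}} = \left(-77155\right) \left(- \frac{6}{421}\right) = \frac{462930}{421}$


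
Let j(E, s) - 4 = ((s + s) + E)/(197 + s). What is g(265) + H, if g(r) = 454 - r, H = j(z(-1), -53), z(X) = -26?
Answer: 2305/12 ≈ 192.08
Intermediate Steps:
j(E, s) = 4 + (E + 2*s)/(197 + s) (j(E, s) = 4 + ((s + s) + E)/(197 + s) = 4 + (2*s + E)/(197 + s) = 4 + (E + 2*s)/(197 + s))
H = 37/12 (H = (788 - 26 + 6*(-53))/(197 - 53) = (788 - 26 - 318)/144 = (1/144)*444 = 37/12 ≈ 3.0833)
g(265) + H = (454 - 1*265) + 37/12 = (454 - 265) + 37/12 = 189 + 37/12 = 2305/12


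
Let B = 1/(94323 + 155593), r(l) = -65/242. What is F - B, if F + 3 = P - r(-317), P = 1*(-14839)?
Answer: -448811523763/30239836 ≈ -14842.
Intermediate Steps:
P = -14839
r(l) = -65/242 (r(l) = -65*1/242 = -65/242)
F = -3591699/242 (F = -3 + (-14839 - 1*(-65/242)) = -3 + (-14839 + 65/242) = -3 - 3590973/242 = -3591699/242 ≈ -14842.)
B = 1/249916 ≈ 4.0013e-6
F - B = -3591699/242 - 1*1/249916 = -3591699/242 - 1/249916 = -448811523763/30239836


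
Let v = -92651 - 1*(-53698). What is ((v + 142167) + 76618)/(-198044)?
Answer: -44958/49511 ≈ -0.90804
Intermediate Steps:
v = -38953 (v = -92651 + 53698 = -38953)
((v + 142167) + 76618)/(-198044) = ((-38953 + 142167) + 76618)/(-198044) = (103214 + 76618)*(-1/198044) = 179832*(-1/198044) = -44958/49511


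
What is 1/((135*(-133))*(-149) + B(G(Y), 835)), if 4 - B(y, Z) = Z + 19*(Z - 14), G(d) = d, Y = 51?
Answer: 1/2658865 ≈ 3.7610e-7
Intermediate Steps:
B(y, Z) = 270 - 20*Z (B(y, Z) = 4 - (Z + 19*(Z - 14)) = 4 - (Z + 19*(-14 + Z)) = 4 - (Z + (-266 + 19*Z)) = 4 - (-266 + 20*Z) = 4 + (266 - 20*Z) = 270 - 20*Z)
1/((135*(-133))*(-149) + B(G(Y), 835)) = 1/((135*(-133))*(-149) + (270 - 20*835)) = 1/(-17955*(-149) + (270 - 16700)) = 1/(2675295 - 16430) = 1/2658865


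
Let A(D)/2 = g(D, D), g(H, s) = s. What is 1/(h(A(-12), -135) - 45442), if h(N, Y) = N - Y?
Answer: -1/45331 ≈ -2.2060e-5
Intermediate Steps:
A(D) = 2*D
1/(h(A(-12), -135) - 45442) = 1/((2*(-12) - 1*(-135)) - 45442) = 1/((-24 + 135) - 45442) = 1/(111 - 45442) = 1/(-45331) = -1/45331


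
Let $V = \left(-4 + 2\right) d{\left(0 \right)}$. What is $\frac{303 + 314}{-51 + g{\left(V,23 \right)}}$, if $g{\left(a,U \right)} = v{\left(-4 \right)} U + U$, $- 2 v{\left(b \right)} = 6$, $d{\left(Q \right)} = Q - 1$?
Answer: $- \frac{617}{97} \approx -6.3608$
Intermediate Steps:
$d{\left(Q \right)} = -1 + Q$
$V = 2$ ($V = \left(-4 + 2\right) \left(-1 + 0\right) = \left(-2\right) \left(-1\right) = 2$)
$v{\left(b \right)} = -3$ ($v{\left(b \right)} = \left(- \frac{1}{2}\right) 6 = -3$)
$g{\left(a,U \right)} = - 2 U$ ($g{\left(a,U \right)} = - 3 U + U = - 2 U$)
$\frac{303 + 314}{-51 + g{\left(V,23 \right)}} = \frac{303 + 314}{-51 - 46} = \frac{617}{-51 - 46} = \frac{617}{-97} = 617 \left(- \frac{1}{97}\right) = - \frac{617}{97}$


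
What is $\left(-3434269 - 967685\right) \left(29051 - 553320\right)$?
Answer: $2307808021626$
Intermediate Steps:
$\left(-3434269 - 967685\right) \left(29051 - 553320\right) = \left(-4401954\right) \left(-524269\right) = 2307808021626$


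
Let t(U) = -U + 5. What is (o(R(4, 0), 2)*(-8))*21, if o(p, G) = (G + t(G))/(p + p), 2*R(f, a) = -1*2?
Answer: 420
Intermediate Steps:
t(U) = 5 - U
R(f, a) = -1 (R(f, a) = (-1*2)/2 = (1/2)*(-2) = -1)
o(p, G) = 5/(2*p) (o(p, G) = (G + (5 - G))/(p + p) = 5/((2*p)) = 5*(1/(2*p)) = 5/(2*p))
(o(R(4, 0), 2)*(-8))*21 = (((5/2)/(-1))*(-8))*21 = (((5/2)*(-1))*(-8))*21 = -5/2*(-8)*21 = 20*21 = 420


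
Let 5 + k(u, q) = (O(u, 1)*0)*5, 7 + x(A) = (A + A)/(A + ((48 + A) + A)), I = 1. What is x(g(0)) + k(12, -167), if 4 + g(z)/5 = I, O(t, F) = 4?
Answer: -22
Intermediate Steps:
g(z) = -15 (g(z) = -20 + 5*1 = -20 + 5 = -15)
x(A) = -7 + 2*A/(48 + 3*A) (x(A) = -7 + (A + A)/(A + ((48 + A) + A)) = -7 + (2*A)/(A + (48 + 2*A)) = -7 + (2*A)/(48 + 3*A) = -7 + 2*A/(48 + 3*A))
k(u, q) = -5 (k(u, q) = -5 + (4*0)*5 = -5 + 0*5 = -5 + 0 = -5)
x(g(0)) + k(12, -167) = (-336 - 19*(-15))/(3*(16 - 15)) - 5 = (⅓)*(-336 + 285)/1 - 5 = (⅓)*1*(-51) - 5 = -17 - 5 = -22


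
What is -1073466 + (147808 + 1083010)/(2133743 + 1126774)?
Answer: -3500052911104/3260517 ≈ -1.0735e+6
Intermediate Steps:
-1073466 + (147808 + 1083010)/(2133743 + 1126774) = -1073466 + 1230818/3260517 = -3500052911104/3260517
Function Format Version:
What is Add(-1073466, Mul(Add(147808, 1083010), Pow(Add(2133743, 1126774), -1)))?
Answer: Rational(-3500052911104, 3260517) ≈ -1.0735e+6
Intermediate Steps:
Add(-1073466, Mul(Add(147808, 1083010), Pow(Add(2133743, 1126774), -1))) = Add(-1073466, Mul(1230818, Pow(3260517, -1))) = Add(-1073466, Mul(1230818, Rational(1, 3260517))) = Add(-1073466, Rational(1230818, 3260517)) = Rational(-3500052911104, 3260517)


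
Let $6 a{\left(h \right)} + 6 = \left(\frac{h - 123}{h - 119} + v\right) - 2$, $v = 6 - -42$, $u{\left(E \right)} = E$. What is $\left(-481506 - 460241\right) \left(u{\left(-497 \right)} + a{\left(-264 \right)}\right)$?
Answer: $\frac{1060782879053}{2298} \approx 4.6161 \cdot 10^{8}$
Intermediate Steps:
$v = 48$ ($v = 6 + 42 = 48$)
$a{\left(h \right)} = \frac{20}{3} + \frac{-123 + h}{6 \left(-119 + h\right)}$ ($a{\left(h \right)} = -1 + \frac{\left(\frac{h - 123}{h - 119} + 48\right) - 2}{6} = -1 + \frac{\left(\frac{-123 + h}{-119 + h} + 48\right) - 2}{6} = -1 + \frac{\left(48 + \frac{-123 + h}{-119 + h}\right) - 2}{6} = -1 + \frac{46 + \frac{-123 + h}{-119 + h}}{6} = -1 + \left(\frac{23}{3} + \frac{-123 + h}{6 \left(-119 + h\right)}\right) = \frac{20}{3} + \frac{-123 + h}{6 \left(-119 + h\right)}$)
$\left(-481506 - 460241\right) \left(u{\left(-497 \right)} + a{\left(-264 \right)}\right) = \left(-481506 - 460241\right) \left(-497 + \frac{-4883 + 41 \left(-264\right)}{6 \left(-119 - 264\right)}\right) = - 941747 \left(-497 + \frac{-4883 - 10824}{6 \left(-383\right)}\right) = - 941747 \left(-497 + \frac{1}{6} \left(- \frac{1}{383}\right) \left(-15707\right)\right) = - 941747 \left(-497 + \frac{15707}{2298}\right) = \left(-941747\right) \left(- \frac{1126399}{2298}\right) = \frac{1060782879053}{2298}$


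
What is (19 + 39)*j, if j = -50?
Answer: -2900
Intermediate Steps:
(19 + 39)*j = (19 + 39)*(-50) = 58*(-50) = -2900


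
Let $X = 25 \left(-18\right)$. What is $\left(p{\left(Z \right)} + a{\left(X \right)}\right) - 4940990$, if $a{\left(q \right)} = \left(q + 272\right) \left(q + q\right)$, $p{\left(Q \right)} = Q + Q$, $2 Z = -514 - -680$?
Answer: $-4780624$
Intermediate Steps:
$Z = 83$ ($Z = \frac{-514 - -680}{2} = \frac{-514 + 680}{2} = \frac{1}{2} \cdot 166 = 83$)
$p{\left(Q \right)} = 2 Q$
$X = -450$
$a{\left(q \right)} = 2 q \left(272 + q\right)$ ($a{\left(q \right)} = \left(272 + q\right) 2 q = 2 q \left(272 + q\right)$)
$\left(p{\left(Z \right)} + a{\left(X \right)}\right) - 4940990 = \left(2 \cdot 83 + 2 \left(-450\right) \left(272 - 450\right)\right) - 4940990 = \left(166 + 2 \left(-450\right) \left(-178\right)\right) - 4940990 = \left(166 + 160200\right) - 4940990 = 160366 - 4940990 = -4780624$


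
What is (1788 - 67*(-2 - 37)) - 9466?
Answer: -5065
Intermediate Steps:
(1788 - 67*(-2 - 37)) - 9466 = (1788 - 67*(-39)) - 9466 = (1788 + 2613) - 9466 = 4401 - 9466 = -5065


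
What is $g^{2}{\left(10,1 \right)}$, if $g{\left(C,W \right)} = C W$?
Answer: $100$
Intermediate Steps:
$g^{2}{\left(10,1 \right)} = \left(10 \cdot 1\right)^{2} = 10^{2} = 100$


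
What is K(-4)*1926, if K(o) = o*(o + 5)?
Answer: -7704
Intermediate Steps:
K(o) = o*(5 + o)
K(-4)*1926 = -4*(5 - 4)*1926 = -4*1*1926 = -4*1926 = -7704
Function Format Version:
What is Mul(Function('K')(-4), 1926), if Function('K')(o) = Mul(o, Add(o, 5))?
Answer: -7704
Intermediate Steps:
Function('K')(o) = Mul(o, Add(5, o))
Mul(Function('K')(-4), 1926) = Mul(Mul(-4, Add(5, -4)), 1926) = Mul(Mul(-4, 1), 1926) = Mul(-4, 1926) = -7704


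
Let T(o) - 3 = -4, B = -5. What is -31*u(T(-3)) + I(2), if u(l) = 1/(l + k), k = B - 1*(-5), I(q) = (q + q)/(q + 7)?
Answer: 283/9 ≈ 31.444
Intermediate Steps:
T(o) = -1 (T(o) = 3 - 4 = -1)
I(q) = 2*q/(7 + q) (I(q) = (2*q)/(7 + q) = 2*q/(7 + q))
k = 0 (k = -5 - 1*(-5) = -5 + 5 = 0)
u(l) = 1/l (u(l) = 1/(l + 0) = 1/l)
-31*u(T(-3)) + I(2) = -31/(-1) + 2*2/(7 + 2) = -31*(-1) + 2*2/9 = 31 + 2*2*(1/9) = 31 + 4/9 = 283/9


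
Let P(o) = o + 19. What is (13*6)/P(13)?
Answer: 39/16 ≈ 2.4375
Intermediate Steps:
P(o) = 19 + o
(13*6)/P(13) = (13*6)/(19 + 13) = 78/32 = 78*(1/32) = 39/16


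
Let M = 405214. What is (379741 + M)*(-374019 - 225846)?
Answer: -470867031075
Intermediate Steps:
(379741 + M)*(-374019 - 225846) = (379741 + 405214)*(-374019 - 225846) = 784955*(-599865) = -470867031075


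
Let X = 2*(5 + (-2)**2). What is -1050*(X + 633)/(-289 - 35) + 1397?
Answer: 63121/18 ≈ 3506.7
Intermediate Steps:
X = 18 (X = 2*(5 + 4) = 2*9 = 18)
-1050*(X + 633)/(-289 - 35) + 1397 = -1050*(18 + 633)/(-289 - 35) + 1397 = -683550/(-324) + 1397 = -683550*(-1)/324 + 1397 = -1050*(-217/108) + 1397 = 37975/18 + 1397 = 63121/18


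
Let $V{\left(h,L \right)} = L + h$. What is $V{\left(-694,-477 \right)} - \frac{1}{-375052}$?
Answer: $- \frac{439185891}{375052} \approx -1171.0$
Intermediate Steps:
$V{\left(-694,-477 \right)} - \frac{1}{-375052} = \left(-477 - 694\right) - \frac{1}{-375052} = -1171 - - \frac{1}{375052} = -1171 + \frac{1}{375052} = - \frac{439185891}{375052}$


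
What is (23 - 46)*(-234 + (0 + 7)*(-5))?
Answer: 6187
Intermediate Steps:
(23 - 46)*(-234 + (0 + 7)*(-5)) = -23*(-234 + 7*(-5)) = -23*(-234 - 35) = -23*(-269) = 6187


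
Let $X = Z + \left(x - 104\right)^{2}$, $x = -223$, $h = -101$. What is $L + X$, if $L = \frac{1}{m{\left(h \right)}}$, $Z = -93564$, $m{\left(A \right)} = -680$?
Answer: $\frac{9088199}{680} \approx 13365.0$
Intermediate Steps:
$L = - \frac{1}{680}$ ($L = \frac{1}{-680} = - \frac{1}{680} \approx -0.0014706$)
$X = 13365$ ($X = -93564 + \left(-223 - 104\right)^{2} = -93564 + \left(-327\right)^{2} = -93564 + 106929 = 13365$)
$L + X = - \frac{1}{680} + 13365 = \frac{9088199}{680}$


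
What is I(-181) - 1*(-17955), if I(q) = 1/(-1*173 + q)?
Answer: 6356069/354 ≈ 17955.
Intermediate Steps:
I(q) = 1/(-173 + q)
I(-181) - 1*(-17955) = 1/(-173 - 181) - 1*(-17955) = 1/(-354) + 17955 = -1/354 + 17955 = 6356069/354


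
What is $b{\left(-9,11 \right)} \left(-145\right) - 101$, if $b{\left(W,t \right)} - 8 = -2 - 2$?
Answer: $-681$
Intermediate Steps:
$b{\left(W,t \right)} = 4$ ($b{\left(W,t \right)} = 8 - 4 = 4$)
$b{\left(-9,11 \right)} \left(-145\right) - 101 = 4 \left(-145\right) - 101 = -580 - 101 = -681$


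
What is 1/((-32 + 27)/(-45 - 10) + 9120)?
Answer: 11/100321 ≈ 0.00010965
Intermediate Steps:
1/((-32 + 27)/(-45 - 10) + 9120) = 1/(-5/(-55) + 9120) = 1/(-1/55*(-5) + 9120) = 1/(1/11 + 9120) = 1/(100321/11) = 11/100321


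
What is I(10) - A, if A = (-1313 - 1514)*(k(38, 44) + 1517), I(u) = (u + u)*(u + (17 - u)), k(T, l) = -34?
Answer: 4192781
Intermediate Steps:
I(u) = 34*u (I(u) = (2*u)*17 = 34*u)
A = -4192441 (A = (-1313 - 1514)*(-34 + 1517) = -2827*1483 = -4192441)
I(10) - A = 34*10 - 1*(-4192441) = 340 + 4192441 = 4192781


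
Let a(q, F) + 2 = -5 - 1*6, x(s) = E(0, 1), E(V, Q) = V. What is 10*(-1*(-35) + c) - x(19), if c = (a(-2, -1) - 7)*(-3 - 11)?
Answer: 3150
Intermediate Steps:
x(s) = 0
a(q, F) = -13 (a(q, F) = -2 + (-5 - 1*6) = -2 + (-5 - 6) = -2 - 11 = -13)
c = 280 (c = (-13 - 7)*(-3 - 11) = -20*(-14) = 280)
10*(-1*(-35) + c) - x(19) = 10*(-1*(-35) + 280) - 1*0 = 10*(35 + 280) + 0 = 10*315 + 0 = 3150 + 0 = 3150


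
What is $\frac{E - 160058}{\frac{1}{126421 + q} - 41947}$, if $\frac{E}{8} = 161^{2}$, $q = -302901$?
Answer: $- \frac{2783089600}{2467602187} \approx -1.1279$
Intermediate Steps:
$E = 207368$ ($E = 8 \cdot 161^{2} = 8 \cdot 25921 = 207368$)
$\frac{E - 160058}{\frac{1}{126421 + q} - 41947} = \frac{207368 - 160058}{\frac{1}{126421 - 302901} - 41947} = \frac{47310}{\frac{1}{-176480} - 41947} = \frac{47310}{- \frac{1}{176480} - 41947} = \frac{47310}{- \frac{7402806561}{176480}} = 47310 \left(- \frac{176480}{7402806561}\right) = - \frac{2783089600}{2467602187}$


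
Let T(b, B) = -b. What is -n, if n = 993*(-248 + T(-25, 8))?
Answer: 221439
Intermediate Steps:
n = -221439 (n = 993*(-248 - 1*(-25)) = 993*(-248 + 25) = 993*(-223) = -221439)
-n = -1*(-221439) = 221439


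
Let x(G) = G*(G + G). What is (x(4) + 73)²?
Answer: 11025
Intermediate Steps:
x(G) = 2*G² (x(G) = G*(2*G) = 2*G²)
(x(4) + 73)² = (2*4² + 73)² = (2*16 + 73)² = (32 + 73)² = 105² = 11025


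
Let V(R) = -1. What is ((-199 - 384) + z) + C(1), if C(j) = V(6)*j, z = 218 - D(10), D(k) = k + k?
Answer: -386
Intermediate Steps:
D(k) = 2*k
z = 198 (z = 218 - 2*10 = 218 - 1*20 = 218 - 20 = 198)
C(j) = -j
((-199 - 384) + z) + C(1) = ((-199 - 384) + 198) - 1*1 = (-583 + 198) - 1 = -385 - 1 = -386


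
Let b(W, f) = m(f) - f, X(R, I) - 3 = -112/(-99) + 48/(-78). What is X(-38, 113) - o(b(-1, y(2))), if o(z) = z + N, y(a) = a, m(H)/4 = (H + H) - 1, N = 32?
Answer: -49529/1287 ≈ -38.484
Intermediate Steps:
m(H) = -4 + 8*H (m(H) = 4*((H + H) - 1) = 4*(2*H - 1) = 4*(-1 + 2*H) = -4 + 8*H)
X(R, I) = 4525/1287 (X(R, I) = 3 + (-112/(-99) + 48/(-78)) = 3 + (-112*(-1/99) + 48*(-1/78)) = 3 + (112/99 - 8/13) = 3 + 664/1287 = 4525/1287)
b(W, f) = -4 + 7*f (b(W, f) = (-4 + 8*f) - f = -4 + 7*f)
o(z) = 32 + z (o(z) = z + 32 = 32 + z)
X(-38, 113) - o(b(-1, y(2))) = 4525/1287 - (32 + (-4 + 7*2)) = 4525/1287 - (32 + (-4 + 14)) = 4525/1287 - (32 + 10) = 4525/1287 - 1*42 = 4525/1287 - 42 = -49529/1287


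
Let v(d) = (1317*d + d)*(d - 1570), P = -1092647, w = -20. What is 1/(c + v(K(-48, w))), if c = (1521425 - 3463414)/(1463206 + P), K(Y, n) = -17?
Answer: 52937/1882350614287 ≈ 2.8123e-8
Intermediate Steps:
v(d) = 1318*d*(-1570 + d) (v(d) = (1318*d)*(-1570 + d) = 1318*d*(-1570 + d))
c = -277427/52937 (c = (1521425 - 3463414)/(1463206 - 1092647) = -1941989/370559 = -1941989*1/370559 = -277427/52937 ≈ -5.2407)
1/(c + v(K(-48, w))) = 1/(-277427/52937 + 1318*(-17)*(-1570 - 17)) = 1/(-277427/52937 + 1318*(-17)*(-1587)) = 1/(-277427/52937 + 35558322) = 1/(1882350614287/52937) = 52937/1882350614287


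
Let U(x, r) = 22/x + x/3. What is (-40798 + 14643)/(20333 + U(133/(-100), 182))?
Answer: -1043584500/810609011 ≈ -1.2874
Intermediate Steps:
U(x, r) = 22/x + x/3 (U(x, r) = 22/x + x*(⅓) = 22/x + x/3)
(-40798 + 14643)/(20333 + U(133/(-100), 182)) = (-40798 + 14643)/(20333 + (22/((133/(-100))) + (133/(-100))/3)) = -26155/(20333 + (22/((133*(-1/100))) + (133*(-1/100))/3)) = -26155/(20333 + (22/(-133/100) + (⅓)*(-133/100))) = -26155/(20333 + (22*(-100/133) - 133/300)) = -26155/(20333 + (-2200/133 - 133/300)) = -26155/(20333 - 677689/39900) = -26155/810609011/39900 = -26155*39900/810609011 = -1043584500/810609011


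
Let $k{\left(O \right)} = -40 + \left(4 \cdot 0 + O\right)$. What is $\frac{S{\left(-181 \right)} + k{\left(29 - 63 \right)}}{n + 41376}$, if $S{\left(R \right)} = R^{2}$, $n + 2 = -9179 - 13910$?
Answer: $\frac{32687}{18285} \approx 1.7876$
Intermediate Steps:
$n = -23091$ ($n = -2 - 23089 = -23091$)
$k{\left(O \right)} = -40 + O$ ($k{\left(O \right)} = -40 + \left(0 + O\right) = -40 + O$)
$\frac{S{\left(-181 \right)} + k{\left(29 - 63 \right)}}{n + 41376} = \frac{\left(-181\right)^{2} + \left(-40 + \left(29 - 63\right)\right)}{-23091 + 41376} = \frac{32761 + \left(-40 + \left(29 - 63\right)\right)}{18285} = \left(32761 - 74\right) \frac{1}{18285} = 32687 \cdot \frac{1}{18285} = \frac{32687}{18285}$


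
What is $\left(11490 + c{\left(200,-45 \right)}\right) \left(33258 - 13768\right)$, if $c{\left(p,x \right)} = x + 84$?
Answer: $224700210$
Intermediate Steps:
$c{\left(p,x \right)} = 84 + x$
$\left(11490 + c{\left(200,-45 \right)}\right) \left(33258 - 13768\right) = \left(11490 + \left(84 - 45\right)\right) \left(33258 - 13768\right) = \left(11490 + 39\right) 19490 = 11529 \cdot 19490 = 224700210$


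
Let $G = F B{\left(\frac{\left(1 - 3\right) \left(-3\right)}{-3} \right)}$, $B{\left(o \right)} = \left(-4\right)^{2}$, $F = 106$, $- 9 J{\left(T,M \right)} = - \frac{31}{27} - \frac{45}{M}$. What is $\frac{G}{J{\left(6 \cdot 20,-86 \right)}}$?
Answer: $\frac{35443008}{1451} \approx 24427.0$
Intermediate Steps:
$J{\left(T,M \right)} = \frac{31}{243} + \frac{5}{M}$ ($J{\left(T,M \right)} = - \frac{- \frac{31}{27} - \frac{45}{M}}{9} = \frac{31}{243} + \frac{5}{M}$)
$B{\left(o \right)} = 16$
$G = 1696$ ($G = 106 \cdot 16 = 1696$)
$\frac{G}{J{\left(6 \cdot 20,-86 \right)}} = \frac{1696}{\frac{31}{243} + \frac{5}{-86}} = \frac{1696}{\frac{31}{243} + 5 \left(- \frac{1}{86}\right)} = \frac{1696}{\frac{31}{243} - \frac{5}{86}} = \frac{1696}{\frac{1451}{20898}} = 1696 \cdot \frac{20898}{1451} = \frac{35443008}{1451}$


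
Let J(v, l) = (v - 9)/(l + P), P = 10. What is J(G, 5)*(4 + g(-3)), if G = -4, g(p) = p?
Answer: -13/15 ≈ -0.86667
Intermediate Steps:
J(v, l) = (-9 + v)/(10 + l) (J(v, l) = (v - 9)/(l + 10) = (-9 + v)/(10 + l))
J(G, 5)*(4 + g(-3)) = ((-9 - 4)/(10 + 5))*(4 - 3) = (-13/15)*1 = ((1/15)*(-13))*1 = -13/15*1 = -13/15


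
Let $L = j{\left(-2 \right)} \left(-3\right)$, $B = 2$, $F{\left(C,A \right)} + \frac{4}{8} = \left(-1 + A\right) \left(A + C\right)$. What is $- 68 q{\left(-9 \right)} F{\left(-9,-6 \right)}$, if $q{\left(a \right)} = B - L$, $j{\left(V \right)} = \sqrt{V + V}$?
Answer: $-14212 - 42636 i \approx -14212.0 - 42636.0 i$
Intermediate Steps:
$j{\left(V \right)} = \sqrt{2} \sqrt{V}$ ($j{\left(V \right)} = \sqrt{2 V} = \sqrt{2} \sqrt{V}$)
$F{\left(C,A \right)} = - \frac{1}{2} + \left(-1 + A\right) \left(A + C\right)$
$L = - 6 i$ ($L = \sqrt{2} \sqrt{-2} \left(-3\right) = \sqrt{2} i \sqrt{2} \left(-3\right) = 2 i \left(-3\right) = - 6 i \approx - 6.0 i$)
$q{\left(a \right)} = 2 + 6 i$ ($q{\left(a \right)} = 2 - - 6 i = 2 + 6 i$)
$- 68 q{\left(-9 \right)} F{\left(-9,-6 \right)} = - 68 \left(2 + 6 i\right) \left(- \frac{1}{2} + \left(-6\right)^{2} - -6 - -9 - -54\right) = \left(-136 - 408 i\right) \left(- \frac{1}{2} + 36 + 6 + 9 + 54\right) = \left(-136 - 408 i\right) \frac{209}{2} = -14212 - 42636 i$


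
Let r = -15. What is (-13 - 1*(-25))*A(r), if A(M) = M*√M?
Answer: -180*I*√15 ≈ -697.14*I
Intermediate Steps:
A(M) = M^(3/2)
(-13 - 1*(-25))*A(r) = (-13 - 1*(-25))*(-15)^(3/2) = (-13 + 25)*(-15*I*√15) = 12*(-15*I*√15) = -180*I*√15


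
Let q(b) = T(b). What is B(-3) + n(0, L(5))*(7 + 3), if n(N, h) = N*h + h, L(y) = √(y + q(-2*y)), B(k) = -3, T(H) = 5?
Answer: -3 + 10*√10 ≈ 28.623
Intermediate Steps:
q(b) = 5
L(y) = √(5 + y) (L(y) = √(y + 5) = √(5 + y))
n(N, h) = h + N*h
B(-3) + n(0, L(5))*(7 + 3) = -3 + (√(5 + 5)*(1 + 0))*(7 + 3) = -3 + (√10*1)*10 = -3 + √10*10 = -3 + 10*√10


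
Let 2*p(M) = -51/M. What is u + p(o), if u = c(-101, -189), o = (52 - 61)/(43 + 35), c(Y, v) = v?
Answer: 32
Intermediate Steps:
o = -3/26 (o = -9/78 = -9*1/78 = -3/26 ≈ -0.11538)
u = -189
p(M) = -51/(2*M) (p(M) = (-51/M)/2 = -51/(2*M))
u + p(o) = -189 - 51/(2*(-3/26)) = -189 - 51/2*(-26/3) = -189 + 221 = 32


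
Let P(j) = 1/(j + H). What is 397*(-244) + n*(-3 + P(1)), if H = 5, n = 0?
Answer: -96868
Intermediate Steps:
P(j) = 1/(5 + j) (P(j) = 1/(j + 5) = 1/(5 + j))
397*(-244) + n*(-3 + P(1)) = 397*(-244) + 0*(-3 + 1/(5 + 1)) = -96868 + 0*(-3 + 1/6) = -96868 + 0*(-17/6) = -96868 + 0 = -96868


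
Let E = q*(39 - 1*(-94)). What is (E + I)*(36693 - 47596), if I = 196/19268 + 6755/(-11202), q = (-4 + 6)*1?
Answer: -156145996403621/53960034 ≈ -2.8937e+6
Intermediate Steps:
q = 2 (q = 2*1 = 2)
E = 266 (E = 2*(39 - 1*(-94)) = 2*(39 + 94) = 2*133 = 266)
I = -31989937/53960034 (I = 196*(1/19268) + 6755*(-1/11202) = 49/4817 - 6755/11202 = -31989937/53960034 ≈ -0.59284)
(E + I)*(36693 - 47596) = (266 - 31989937/53960034)*(36693 - 47596) = (14321379107/53960034)*(-10903) = -156145996403621/53960034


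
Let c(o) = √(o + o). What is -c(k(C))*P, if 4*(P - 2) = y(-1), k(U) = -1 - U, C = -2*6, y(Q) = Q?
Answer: -7*√22/4 ≈ -8.2082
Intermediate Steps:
C = -12
c(o) = √2*√o (c(o) = √(2*o) = √2*√o)
P = 7/4 (P = 2 + (¼)*(-1) = 2 - ¼ = 7/4 ≈ 1.7500)
-c(k(C))*P = -√2*√(-1 - 1*(-12))*7/4 = -√2*√(-1 + 12)*7/4 = -√2*√11*7/4 = -√22*7/4 = -7*√22/4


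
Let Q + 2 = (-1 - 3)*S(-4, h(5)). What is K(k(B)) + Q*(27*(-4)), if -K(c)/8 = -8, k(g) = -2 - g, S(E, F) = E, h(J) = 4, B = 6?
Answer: -1448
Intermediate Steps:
K(c) = 64 (K(c) = -8*(-8) = 64)
Q = 14 (Q = -2 + (-1 - 3)*(-4) = -2 - 4*(-4) = -2 + 16 = 14)
K(k(B)) + Q*(27*(-4)) = 64 + 14*(27*(-4)) = 64 + 14*(-108) = 64 - 1512 = -1448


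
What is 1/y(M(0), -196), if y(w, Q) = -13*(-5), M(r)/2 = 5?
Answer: 1/65 ≈ 0.015385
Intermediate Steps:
M(r) = 10 (M(r) = 2*5 = 10)
y(w, Q) = 65
1/y(M(0), -196) = 1/65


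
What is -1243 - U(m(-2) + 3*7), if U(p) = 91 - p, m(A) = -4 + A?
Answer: -1319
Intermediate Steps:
-1243 - U(m(-2) + 3*7) = -1243 - (91 - ((-4 - 2) + 3*7)) = -1243 - (91 - (-6 + 21)) = -1243 - (91 - 1*15) = -1243 - (91 - 15) = -1243 - 1*76 = -1243 - 76 = -1319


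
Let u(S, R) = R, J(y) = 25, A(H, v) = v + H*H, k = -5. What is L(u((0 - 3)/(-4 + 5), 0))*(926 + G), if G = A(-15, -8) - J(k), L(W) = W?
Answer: 0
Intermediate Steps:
A(H, v) = v + H²
G = 192 (G = (-8 + (-15)²) - 1*25 = (-8 + 225) - 25 = 217 - 25 = 192)
L(u((0 - 3)/(-4 + 5), 0))*(926 + G) = 0*(926 + 192) = 0*1118 = 0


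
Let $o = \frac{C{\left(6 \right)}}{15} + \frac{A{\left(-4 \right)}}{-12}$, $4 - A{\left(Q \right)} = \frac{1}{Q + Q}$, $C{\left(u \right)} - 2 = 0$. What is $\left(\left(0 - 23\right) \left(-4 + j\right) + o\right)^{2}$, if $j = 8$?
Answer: $\frac{1959036121}{230400} \approx 8502.8$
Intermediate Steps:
$C{\left(u \right)} = 2$ ($C{\left(u \right)} = 2 + 0 = 2$)
$A{\left(Q \right)} = 4 - \frac{1}{2 Q}$ ($A{\left(Q \right)} = 4 - \frac{1}{Q + Q} = 4 - \frac{1}{2 Q}$)
$o = - \frac{101}{480}$ ($o = \frac{2}{15} + \frac{4 - \frac{1}{2 \left(-4\right)}}{-12} = 2 \cdot \frac{1}{15} + \left(4 - - \frac{1}{8}\right) \left(- \frac{1}{12}\right) = \frac{2}{15} + \left(4 + \frac{1}{8}\right) \left(- \frac{1}{12}\right) = \frac{2}{15} + \frac{33}{8} \left(- \frac{1}{12}\right) = \frac{2}{15} - \frac{11}{32} = - \frac{101}{480} \approx -0.21042$)
$\left(\left(0 - 23\right) \left(-4 + j\right) + o\right)^{2} = \left(\left(0 - 23\right) \left(-4 + 8\right) - \frac{101}{480}\right)^{2} = \left(\left(-23\right) 4 - \frac{101}{480}\right)^{2} = \left(-92 - \frac{101}{480}\right)^{2} = \left(- \frac{44261}{480}\right)^{2} = \frac{1959036121}{230400}$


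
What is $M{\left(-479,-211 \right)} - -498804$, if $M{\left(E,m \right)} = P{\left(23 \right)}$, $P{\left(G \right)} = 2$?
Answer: $498806$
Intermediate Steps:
$M{\left(E,m \right)} = 2$
$M{\left(-479,-211 \right)} - -498804 = 2 - -498804 = 2 + 498804 = 498806$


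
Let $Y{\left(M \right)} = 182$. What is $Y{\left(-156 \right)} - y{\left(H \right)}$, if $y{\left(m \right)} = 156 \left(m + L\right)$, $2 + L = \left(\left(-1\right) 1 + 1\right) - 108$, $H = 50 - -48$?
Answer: $2054$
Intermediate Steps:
$H = 98$ ($H = 50 + 48 = 98$)
$L = -110$ ($L = -2 + \left(\left(\left(-1\right) 1 + 1\right) - 108\right) = -2 + \left(\left(-1 + 1\right) - 108\right) = -2 + \left(0 - 108\right) = -2 - 108 = -110$)
$y{\left(m \right)} = -17160 + 156 m$ ($y{\left(m \right)} = 156 \left(m - 110\right) = 156 \left(-110 + m\right) = -17160 + 156 m$)
$Y{\left(-156 \right)} - y{\left(H \right)} = 182 - \left(-17160 + 156 \cdot 98\right) = 182 - \left(-17160 + 15288\right) = 182 - -1872 = 182 + 1872 = 2054$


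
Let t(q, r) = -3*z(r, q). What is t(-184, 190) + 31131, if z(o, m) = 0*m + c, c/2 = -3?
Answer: 31149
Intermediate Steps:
c = -6 (c = 2*(-3) = -6)
z(o, m) = -6 (z(o, m) = 0*m - 6 = 0 - 6 = -6)
t(q, r) = 18 (t(q, r) = -3*(-6) = 18)
t(-184, 190) + 31131 = 18 + 31131 = 31149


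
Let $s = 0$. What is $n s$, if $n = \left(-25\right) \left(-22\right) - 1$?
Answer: $0$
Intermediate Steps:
$n = 549$ ($n = 550 - 1 = 549$)
$n s = 549 \cdot 0 = 0$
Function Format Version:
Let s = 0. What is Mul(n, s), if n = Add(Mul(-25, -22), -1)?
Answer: 0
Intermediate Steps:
n = 549 (n = Add(550, -1) = 549)
Mul(n, s) = Mul(549, 0) = 0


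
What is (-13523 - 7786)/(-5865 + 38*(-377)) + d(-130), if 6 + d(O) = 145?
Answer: 2827858/20191 ≈ 140.06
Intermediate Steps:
d(O) = 139 (d(O) = -6 + 145 = 139)
(-13523 - 7786)/(-5865 + 38*(-377)) + d(-130) = (-13523 - 7786)/(-5865 + 38*(-377)) + 139 = -21309/(-5865 - 14326) + 139 = -21309/(-20191) + 139 = -21309*(-1/20191) + 139 = 21309/20191 + 139 = 2827858/20191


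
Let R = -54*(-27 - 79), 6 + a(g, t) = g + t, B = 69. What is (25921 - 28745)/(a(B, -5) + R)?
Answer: -1412/2891 ≈ -0.48841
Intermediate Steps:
a(g, t) = -6 + g + t (a(g, t) = -6 + (g + t) = -6 + g + t)
R = 5724 (R = -54*(-106) = 5724)
(25921 - 28745)/(a(B, -5) + R) = (25921 - 28745)/((-6 + 69 - 5) + 5724) = -2824/(58 + 5724) = -2824/5782 = -2824*1/5782 = -1412/2891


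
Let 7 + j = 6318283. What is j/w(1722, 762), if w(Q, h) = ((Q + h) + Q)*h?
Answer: 526523/267081 ≈ 1.9714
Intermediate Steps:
j = 6318276 (j = -7 + 6318283 = 6318276)
w(Q, h) = h*(h + 2*Q) (w(Q, h) = (h + 2*Q)*h = h*(h + 2*Q))
j/w(1722, 762) = 6318276/((762*(762 + 2*1722))) = 6318276/((762*(762 + 3444))) = 6318276/((762*4206)) = 6318276/3204972 = 6318276*(1/3204972) = 526523/267081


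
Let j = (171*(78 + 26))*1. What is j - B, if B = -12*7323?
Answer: 105660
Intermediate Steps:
B = -87876
j = 17784 (j = (171*104)*1 = 17784*1 = 17784)
j - B = 17784 - 1*(-87876) = 17784 + 87876 = 105660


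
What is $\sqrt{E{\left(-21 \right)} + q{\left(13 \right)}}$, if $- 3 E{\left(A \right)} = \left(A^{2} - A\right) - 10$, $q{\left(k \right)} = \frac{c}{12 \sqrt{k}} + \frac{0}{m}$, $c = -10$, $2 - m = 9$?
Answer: $\frac{\sqrt{-916656 - 390 \sqrt{13}}}{78} \approx 12.284 i$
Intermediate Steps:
$m = -7$ ($m = 2 - 9 = -7$)
$q{\left(k \right)} = - \frac{5}{6 \sqrt{k}}$ ($q{\left(k \right)} = - \frac{10}{12 \sqrt{k}} + \frac{0}{-7} = - 10 \frac{1}{12 \sqrt{k}} + 0 \left(- \frac{1}{7}\right) = - \frac{5}{6 \sqrt{k}} + 0 = - \frac{5}{6 \sqrt{k}}$)
$E{\left(A \right)} = \frac{10}{3} - \frac{A^{2}}{3} + \frac{A}{3}$ ($E{\left(A \right)} = - \frac{\left(A^{2} - A\right) - 10}{3} = - \frac{-10 + A^{2} - A}{3} = \frac{10}{3} - \frac{A^{2}}{3} + \frac{A}{3}$)
$\sqrt{E{\left(-21 \right)} + q{\left(13 \right)}} = \sqrt{\left(\frac{10}{3} - \frac{\left(-21\right)^{2}}{3} + \frac{1}{3} \left(-21\right)\right) - \frac{5}{6 \sqrt{13}}} = \sqrt{\left(\frac{10}{3} - 147 - 7\right) - \frac{5 \frac{\sqrt{13}}{13}}{6}} = \sqrt{\left(\frac{10}{3} - 147 - 7\right) - \frac{5 \sqrt{13}}{78}} = \sqrt{- \frac{452}{3} - \frac{5 \sqrt{13}}{78}}$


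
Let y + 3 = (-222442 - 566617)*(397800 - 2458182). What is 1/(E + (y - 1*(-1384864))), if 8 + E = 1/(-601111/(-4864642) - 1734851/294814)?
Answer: 2065553274997/3358102867995375371347180 ≈ 6.1510e-13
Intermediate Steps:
y = 1625762960535 (y = -3 + (-222442 - 566617)*(397800 - 2458182) = -3 - 789059*(-2060382) = -3 + 1625762960538 = 1625762960535)
E = -16882967341623/2065553274997 (E = -8 + 1/(-601111/(-4864642) - 1734851/294814) = -8 + 1/(-601111*(-1/4864642) - 1734851*1/294814) = -8 + 1/(601111/4864642 - 1734851/294814) = -8 + 1/(-2065553274997/358541141647) = -8 - 358541141647/2065553274997 = -16882967341623/2065553274997 ≈ -8.1736)
1/(E + (y - 1*(-1384864))) = 1/(-16882967341623/2065553274997 + (1625762960535 - 1*(-1384864))) = 1/(-16882967341623/2065553274997 + (1625762960535 + 1384864)) = 1/(-16882967341623/2065553274997 + 1625764345399) = 1/(3358102867995375371347180/2065553274997) = 2065553274997/3358102867995375371347180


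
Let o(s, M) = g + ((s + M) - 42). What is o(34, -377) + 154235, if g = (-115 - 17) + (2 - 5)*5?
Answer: 153703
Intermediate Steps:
g = -147 (g = -132 - 3*5 = -132 - 15 = -147)
o(s, M) = -189 + M + s (o(s, M) = -147 + ((s + M) - 42) = -147 + ((M + s) - 42) = -147 + (-42 + M + s) = -189 + M + s)
o(34, -377) + 154235 = (-189 - 377 + 34) + 154235 = -532 + 154235 = 153703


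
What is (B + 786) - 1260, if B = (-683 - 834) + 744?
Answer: -1247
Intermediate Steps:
B = -773 (B = -1517 + 744 = -773)
(B + 786) - 1260 = (-773 + 786) - 1260 = 13 - 1260 = -1247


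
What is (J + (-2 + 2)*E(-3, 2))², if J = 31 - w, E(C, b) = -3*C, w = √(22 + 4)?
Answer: (31 - √26)² ≈ 670.86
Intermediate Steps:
w = √26 ≈ 5.0990
J = 31 - √26 ≈ 25.901
(J + (-2 + 2)*E(-3, 2))² = ((31 - √26) + (-2 + 2)*(-3*(-3)))² = ((31 - √26) + 0*9)² = ((31 - √26) + 0)² = (31 - √26)²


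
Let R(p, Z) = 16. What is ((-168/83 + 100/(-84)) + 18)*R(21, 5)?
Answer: 412336/1743 ≈ 236.57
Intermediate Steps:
((-168/83 + 100/(-84)) + 18)*R(21, 5) = ((-168/83 + 100/(-84)) + 18)*16 = ((-168*1/83 + 100*(-1/84)) + 18)*16 = ((-168/83 - 25/21) + 18)*16 = (-5603/1743 + 18)*16 = (25771/1743)*16 = 412336/1743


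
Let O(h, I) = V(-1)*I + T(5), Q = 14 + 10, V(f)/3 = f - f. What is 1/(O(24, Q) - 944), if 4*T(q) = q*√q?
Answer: -15104/14258051 - 20*√5/14258051 ≈ -0.0010625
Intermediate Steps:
V(f) = 0 (V(f) = 3*(f - f) = 3*0 = 0)
Q = 24
T(q) = q^(3/2)/4 (T(q) = (q*√q)/4 = q^(3/2)/4)
O(h, I) = 5*√5/4 (O(h, I) = 0*I + 5^(3/2)/4 = 0 + (5*√5)/4 = 0 + 5*√5/4 = 5*√5/4)
1/(O(24, Q) - 944) = 1/(5*√5/4 - 944) = 1/(-944 + 5*√5/4)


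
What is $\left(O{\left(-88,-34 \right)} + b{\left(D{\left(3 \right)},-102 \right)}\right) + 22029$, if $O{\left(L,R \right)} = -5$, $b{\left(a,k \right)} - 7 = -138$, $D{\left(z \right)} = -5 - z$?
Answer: $21893$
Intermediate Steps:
$b{\left(a,k \right)} = -131$ ($b{\left(a,k \right)} = 7 - 138 = -131$)
$\left(O{\left(-88,-34 \right)} + b{\left(D{\left(3 \right)},-102 \right)}\right) + 22029 = \left(-5 - 131\right) + 22029 = -136 + 22029 = 21893$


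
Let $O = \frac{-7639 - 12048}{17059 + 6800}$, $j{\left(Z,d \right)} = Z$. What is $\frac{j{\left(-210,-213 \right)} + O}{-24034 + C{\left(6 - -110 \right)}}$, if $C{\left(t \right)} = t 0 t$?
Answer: $\frac{5030077}{573427206} \approx 0.008772$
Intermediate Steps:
$C{\left(t \right)} = 0$ ($C{\left(t \right)} = 0 t = 0$)
$O = - \frac{19687}{23859} \approx -0.82514$
$\frac{j{\left(-210,-213 \right)} + O}{-24034 + C{\left(6 - -110 \right)}} = \frac{-210 - \frac{19687}{23859}}{-24034 + 0} = - \frac{5030077}{23859 \left(-24034\right)} = \left(- \frac{5030077}{23859}\right) \left(- \frac{1}{24034}\right) = \frac{5030077}{573427206}$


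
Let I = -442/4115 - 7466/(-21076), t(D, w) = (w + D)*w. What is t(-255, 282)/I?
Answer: 110057502060/3567833 ≈ 30847.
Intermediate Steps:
t(D, w) = w*(D + w) (t(D, w) = (D + w)*w = w*(D + w))
I = 10703499/43363870 (I = -442*1/4115 - 7466*(-1/21076) = -442/4115 + 3733/10538 = 10703499/43363870 ≈ 0.24683)
t(-255, 282)/I = (282*(-255 + 282))/(10703499/43363870) = (282*27)*(43363870/10703499) = 7614*(43363870/10703499) = 110057502060/3567833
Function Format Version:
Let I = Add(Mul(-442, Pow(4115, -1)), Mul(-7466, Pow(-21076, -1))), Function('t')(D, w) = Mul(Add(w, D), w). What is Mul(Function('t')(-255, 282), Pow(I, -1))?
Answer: Rational(110057502060, 3567833) ≈ 30847.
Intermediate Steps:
Function('t')(D, w) = Mul(w, Add(D, w)) (Function('t')(D, w) = Mul(Add(D, w), w) = Mul(w, Add(D, w)))
I = Rational(10703499, 43363870) (I = Add(Mul(-442, Rational(1, 4115)), Mul(-7466, Rational(-1, 21076))) = Add(Rational(-442, 4115), Rational(3733, 10538)) = Rational(10703499, 43363870) ≈ 0.24683)
Mul(Function('t')(-255, 282), Pow(I, -1)) = Mul(Mul(282, Add(-255, 282)), Pow(Rational(10703499, 43363870), -1)) = Mul(Mul(282, 27), Rational(43363870, 10703499)) = Mul(7614, Rational(43363870, 10703499)) = Rational(110057502060, 3567833)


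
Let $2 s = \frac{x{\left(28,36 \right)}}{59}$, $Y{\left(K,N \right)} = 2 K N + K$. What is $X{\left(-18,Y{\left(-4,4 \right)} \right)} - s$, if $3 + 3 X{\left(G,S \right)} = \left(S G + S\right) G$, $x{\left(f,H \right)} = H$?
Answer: $- \frac{216725}{59} \approx -3673.3$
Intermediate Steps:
$Y{\left(K,N \right)} = K + 2 K N$ ($Y{\left(K,N \right)} = 2 K N + K = K + 2 K N$)
$X{\left(G,S \right)} = -1 + \frac{G \left(S + G S\right)}{3}$ ($X{\left(G,S \right)} = -1 + \frac{\left(S G + S\right) G}{3} = -1 + \frac{\left(G S + S\right) G}{3} = -1 + \frac{\left(S + G S\right) G}{3} = -1 + \frac{G \left(S + G S\right)}{3}$)
$s = \frac{18}{59}$ ($s = \frac{36 \cdot \frac{1}{59}}{2} = \frac{1}{2} \cdot \frac{36}{59} = \frac{18}{59} \approx 0.30508$)
$X{\left(-18,Y{\left(-4,4 \right)} \right)} - s = \left(-1 + \frac{1}{3} \left(-18\right) \left(- 4 \left(1 + 2 \cdot 4\right)\right) + \frac{- 4 \left(1 + 2 \cdot 4\right) \left(-18\right)^{2}}{3}\right) - \frac{18}{59} = \left(-1 + \frac{1}{3} \left(-18\right) \left(- 4 \left(1 + 8\right)\right) + \frac{1}{3} \left(- 4 \left(1 + 8\right)\right) 324\right) - \frac{18}{59} = \left(-1 + \frac{1}{3} \left(-18\right) \left(\left(-4\right) 9\right) + \frac{1}{3} \left(\left(-4\right) 9\right) 324\right) - \frac{18}{59} = \left(-1 + \frac{1}{3} \left(-18\right) \left(-36\right) + \frac{1}{3} \left(-36\right) 324\right) - \frac{18}{59} = \left(-1 + 216 - 3888\right) - \frac{18}{59} = -3673 - \frac{18}{59} = - \frac{216725}{59}$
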